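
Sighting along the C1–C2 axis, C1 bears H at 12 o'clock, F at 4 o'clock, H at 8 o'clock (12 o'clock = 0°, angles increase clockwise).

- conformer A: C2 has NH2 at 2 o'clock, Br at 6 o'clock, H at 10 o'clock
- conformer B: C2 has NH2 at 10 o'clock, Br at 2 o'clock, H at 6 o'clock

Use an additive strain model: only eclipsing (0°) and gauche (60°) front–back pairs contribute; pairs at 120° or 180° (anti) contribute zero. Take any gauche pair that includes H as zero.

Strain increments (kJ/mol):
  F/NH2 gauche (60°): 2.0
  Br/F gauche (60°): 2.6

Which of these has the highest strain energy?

A

A (staggered): F–NH2 gauche, F–Br gauche; 2.0 + 2.6 = 4.6 kJ/mol.
B (staggered): F–Br gauche; 2.6 = 2.6 kJ/mol.
A has the highest total (4.6 kJ/mol).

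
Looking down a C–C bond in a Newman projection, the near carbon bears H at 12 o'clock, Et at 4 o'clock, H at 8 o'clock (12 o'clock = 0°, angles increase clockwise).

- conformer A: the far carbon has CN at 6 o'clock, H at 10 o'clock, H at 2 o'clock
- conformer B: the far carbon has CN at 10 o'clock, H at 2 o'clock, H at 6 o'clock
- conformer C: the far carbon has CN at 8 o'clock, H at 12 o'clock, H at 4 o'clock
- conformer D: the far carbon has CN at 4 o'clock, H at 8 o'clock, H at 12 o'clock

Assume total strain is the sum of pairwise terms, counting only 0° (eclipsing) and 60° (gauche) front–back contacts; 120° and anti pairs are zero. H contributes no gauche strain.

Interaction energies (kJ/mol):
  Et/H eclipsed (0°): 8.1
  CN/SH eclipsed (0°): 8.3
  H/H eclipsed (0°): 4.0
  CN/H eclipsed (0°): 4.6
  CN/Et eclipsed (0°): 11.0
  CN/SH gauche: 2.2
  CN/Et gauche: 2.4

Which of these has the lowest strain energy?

B

A (staggered): Et–CN gauche; 2.4 = 2.4 kJ/mol.
B (staggered): no non-H gauche contacts → 0.0 kJ/mol.
C (eclipsed): H–H eclipsed, Et–H eclipsed, H–CN eclipsed; 4.0 + 8.1 + 4.6 = 16.7 kJ/mol.
D (eclipsed): H–H eclipsed, Et–CN eclipsed, H–H eclipsed; 4.0 + 11.0 + 4.0 = 19.0 kJ/mol.
B has the lowest total (0.0 kJ/mol).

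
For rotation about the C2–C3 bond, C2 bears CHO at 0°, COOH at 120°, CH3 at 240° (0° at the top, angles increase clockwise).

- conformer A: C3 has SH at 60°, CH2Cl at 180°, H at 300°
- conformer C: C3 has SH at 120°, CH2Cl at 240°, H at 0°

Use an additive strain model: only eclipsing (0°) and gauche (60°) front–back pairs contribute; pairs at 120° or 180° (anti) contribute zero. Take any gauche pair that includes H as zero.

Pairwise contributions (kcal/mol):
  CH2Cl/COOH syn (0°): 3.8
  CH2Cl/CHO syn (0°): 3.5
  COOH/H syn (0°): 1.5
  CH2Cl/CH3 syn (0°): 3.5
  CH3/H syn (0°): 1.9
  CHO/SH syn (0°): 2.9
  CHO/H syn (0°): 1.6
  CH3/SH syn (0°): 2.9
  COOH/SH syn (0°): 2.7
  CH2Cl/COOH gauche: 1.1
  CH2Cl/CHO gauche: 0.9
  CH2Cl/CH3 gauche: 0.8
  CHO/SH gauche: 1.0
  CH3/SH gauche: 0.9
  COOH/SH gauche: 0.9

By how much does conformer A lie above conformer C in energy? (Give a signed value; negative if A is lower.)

A (staggered): CHO(0°)/SH(60°) gauche 1.0; COOH(120°)/SH(60°) gauche 0.9; COOH(120°)/CH2Cl(180°) gauche 1.1; CH3(240°)/CH2Cl(180°) gauche 0.8 → 3.8 kcal/mol.
C (eclipsed): CHO(0°)/H(0°) eclipsed 1.6; COOH(120°)/SH(120°) eclipsed 2.7; CH3(240°)/CH2Cl(240°) eclipsed 3.5 → 7.8 kcal/mol.
E(A) − E(C) = 3.8 − 7.8 = -4.0 kcal/mol.

-4.0 kcal/mol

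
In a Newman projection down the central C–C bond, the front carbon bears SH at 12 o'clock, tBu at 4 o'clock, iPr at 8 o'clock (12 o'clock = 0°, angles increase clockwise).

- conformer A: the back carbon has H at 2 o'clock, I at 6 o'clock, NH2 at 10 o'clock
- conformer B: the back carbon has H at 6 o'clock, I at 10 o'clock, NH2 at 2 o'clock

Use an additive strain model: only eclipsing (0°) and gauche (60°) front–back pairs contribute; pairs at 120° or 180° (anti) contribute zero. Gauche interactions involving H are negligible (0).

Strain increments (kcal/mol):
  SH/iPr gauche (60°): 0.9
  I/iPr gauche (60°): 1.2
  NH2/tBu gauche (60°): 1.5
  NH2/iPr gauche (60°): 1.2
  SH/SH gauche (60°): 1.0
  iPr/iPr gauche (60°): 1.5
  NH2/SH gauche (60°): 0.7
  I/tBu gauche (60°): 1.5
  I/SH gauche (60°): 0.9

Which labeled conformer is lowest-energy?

A (staggered): SH(0°)/NH2(300°) gauche 0.7; tBu(120°)/I(180°) gauche 1.5; iPr(240°)/I(180°) gauche 1.2; iPr(240°)/NH2(300°) gauche 1.2 → 4.6 kcal/mol.
B (staggered): SH(0°)/I(300°) gauche 0.9; SH(0°)/NH2(60°) gauche 0.7; tBu(120°)/NH2(60°) gauche 1.5; iPr(240°)/I(300°) gauche 1.2 → 4.3 kcal/mol.
B has the lowest total (4.3 kcal/mol).

B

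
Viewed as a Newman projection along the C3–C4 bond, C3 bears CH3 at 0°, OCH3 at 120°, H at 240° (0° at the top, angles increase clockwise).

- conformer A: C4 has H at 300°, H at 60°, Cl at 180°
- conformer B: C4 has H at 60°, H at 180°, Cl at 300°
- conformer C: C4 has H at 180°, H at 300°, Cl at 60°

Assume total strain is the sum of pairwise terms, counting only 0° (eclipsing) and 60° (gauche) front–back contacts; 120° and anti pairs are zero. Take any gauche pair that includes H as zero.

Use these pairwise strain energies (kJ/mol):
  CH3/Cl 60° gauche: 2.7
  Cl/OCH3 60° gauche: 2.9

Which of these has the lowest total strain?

B

A (staggered): OCH3(120°)/Cl(180°) gauche 2.9 → 2.9 kJ/mol.
B (staggered): CH3(0°)/Cl(300°) gauche 2.7 → 2.7 kJ/mol.
C (staggered): CH3(0°)/Cl(60°) gauche 2.7; OCH3(120°)/Cl(60°) gauche 2.9 → 5.6 kJ/mol.
B has the lowest total (2.7 kJ/mol).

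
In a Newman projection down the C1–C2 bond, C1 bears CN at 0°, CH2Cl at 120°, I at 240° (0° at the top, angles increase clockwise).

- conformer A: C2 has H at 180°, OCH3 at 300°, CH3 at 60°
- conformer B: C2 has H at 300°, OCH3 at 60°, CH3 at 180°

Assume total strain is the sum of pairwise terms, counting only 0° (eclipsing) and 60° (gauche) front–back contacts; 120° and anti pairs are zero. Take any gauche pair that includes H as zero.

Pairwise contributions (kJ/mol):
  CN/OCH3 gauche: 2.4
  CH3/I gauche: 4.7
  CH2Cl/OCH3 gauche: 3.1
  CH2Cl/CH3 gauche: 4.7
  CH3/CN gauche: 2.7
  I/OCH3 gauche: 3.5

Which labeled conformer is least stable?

A is staggered. CN at 0° is gauche with OCH3 at 300° (2.4); CN at 0° is gauche with CH3 at 60° (2.7); CH2Cl at 120° is gauche with CH3 at 60° (4.7); I at 240° is gauche with OCH3 at 300° (3.5). Total 13.3 kJ/mol.
B is staggered. CN at 0° is gauche with OCH3 at 60° (2.4); CH2Cl at 120° is gauche with OCH3 at 60° (3.1); CH2Cl at 120° is gauche with CH3 at 180° (4.7); I at 240° is gauche with CH3 at 180° (4.7). Total 14.9 kJ/mol.
B has the highest total (14.9 kJ/mol).

B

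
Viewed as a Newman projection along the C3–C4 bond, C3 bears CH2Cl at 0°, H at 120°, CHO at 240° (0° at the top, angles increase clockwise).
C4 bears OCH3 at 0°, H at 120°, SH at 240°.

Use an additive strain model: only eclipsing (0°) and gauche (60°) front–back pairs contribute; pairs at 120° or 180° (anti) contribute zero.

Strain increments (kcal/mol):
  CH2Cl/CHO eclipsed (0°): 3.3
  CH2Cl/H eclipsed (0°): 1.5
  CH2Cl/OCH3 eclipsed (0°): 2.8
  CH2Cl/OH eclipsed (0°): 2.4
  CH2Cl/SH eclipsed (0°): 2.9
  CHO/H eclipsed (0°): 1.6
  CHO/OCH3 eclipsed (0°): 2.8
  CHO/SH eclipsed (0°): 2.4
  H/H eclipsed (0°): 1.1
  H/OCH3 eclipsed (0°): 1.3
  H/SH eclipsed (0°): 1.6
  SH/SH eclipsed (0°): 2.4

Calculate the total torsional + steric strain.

6.3 kcal/mol

This conformer is eclipsed. CH2Cl at 0° is eclipsed with OCH3 at 0° (2.8); H at 120° is eclipsed with H at 120° (1.1); CHO at 240° is eclipsed with SH at 240° (2.4). Total 6.3 kcal/mol.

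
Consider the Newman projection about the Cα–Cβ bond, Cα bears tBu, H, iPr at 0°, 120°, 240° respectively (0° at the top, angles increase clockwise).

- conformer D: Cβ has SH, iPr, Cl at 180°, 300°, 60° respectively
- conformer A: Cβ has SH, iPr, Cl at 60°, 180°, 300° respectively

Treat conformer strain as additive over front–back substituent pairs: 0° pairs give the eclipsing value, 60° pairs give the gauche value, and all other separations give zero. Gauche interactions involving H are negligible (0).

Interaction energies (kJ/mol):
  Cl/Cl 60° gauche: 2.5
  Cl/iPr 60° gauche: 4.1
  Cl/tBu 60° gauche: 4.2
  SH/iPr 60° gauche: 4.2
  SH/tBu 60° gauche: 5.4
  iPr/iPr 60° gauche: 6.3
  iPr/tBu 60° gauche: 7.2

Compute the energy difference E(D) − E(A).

D is staggered. tBu at 0° is gauche with iPr at 300° (7.2); tBu at 0° is gauche with Cl at 60° (4.2); iPr at 240° is gauche with SH at 180° (4.2); iPr at 240° is gauche with iPr at 300° (6.3). Total 21.9 kJ/mol.
A is staggered. tBu at 0° is gauche with SH at 60° (5.4); tBu at 0° is gauche with Cl at 300° (4.2); iPr at 240° is gauche with iPr at 180° (6.3); iPr at 240° is gauche with Cl at 300° (4.1). Total 20.0 kJ/mol.
E(D) − E(A) = 21.9 − 20.0 = +1.9 kJ/mol.

+1.9 kJ/mol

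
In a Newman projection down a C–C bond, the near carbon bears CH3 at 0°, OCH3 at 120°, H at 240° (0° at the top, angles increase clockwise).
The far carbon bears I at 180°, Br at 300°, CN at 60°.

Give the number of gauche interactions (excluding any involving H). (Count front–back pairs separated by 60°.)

Non-H gauche pairs: CH3(0°)/Br(300°); CH3(0°)/CN(60°); OCH3(120°)/I(180°); OCH3(120°)/CN(60°) — 4 interactions.

4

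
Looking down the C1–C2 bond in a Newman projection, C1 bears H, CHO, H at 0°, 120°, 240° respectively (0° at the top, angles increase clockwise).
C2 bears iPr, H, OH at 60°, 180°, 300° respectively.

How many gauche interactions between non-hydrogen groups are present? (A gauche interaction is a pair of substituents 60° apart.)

1

Non-H gauche pairs: CHO(120°)/iPr(60°) — 1 interaction.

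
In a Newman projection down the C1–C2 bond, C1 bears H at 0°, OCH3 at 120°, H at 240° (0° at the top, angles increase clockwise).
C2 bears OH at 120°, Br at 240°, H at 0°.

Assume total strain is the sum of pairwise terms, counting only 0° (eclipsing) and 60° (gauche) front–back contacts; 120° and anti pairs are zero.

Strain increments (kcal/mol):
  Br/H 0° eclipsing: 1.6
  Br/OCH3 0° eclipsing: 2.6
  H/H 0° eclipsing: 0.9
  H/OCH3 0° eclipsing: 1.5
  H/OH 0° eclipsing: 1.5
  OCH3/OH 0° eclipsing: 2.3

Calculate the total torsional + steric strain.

4.8 kcal/mol

This conformer (eclipsed): H(0°)/H(0°) eclipsed 0.9; OCH3(120°)/OH(120°) eclipsed 2.3; H(240°)/Br(240°) eclipsed 1.6 → 4.8 kcal/mol.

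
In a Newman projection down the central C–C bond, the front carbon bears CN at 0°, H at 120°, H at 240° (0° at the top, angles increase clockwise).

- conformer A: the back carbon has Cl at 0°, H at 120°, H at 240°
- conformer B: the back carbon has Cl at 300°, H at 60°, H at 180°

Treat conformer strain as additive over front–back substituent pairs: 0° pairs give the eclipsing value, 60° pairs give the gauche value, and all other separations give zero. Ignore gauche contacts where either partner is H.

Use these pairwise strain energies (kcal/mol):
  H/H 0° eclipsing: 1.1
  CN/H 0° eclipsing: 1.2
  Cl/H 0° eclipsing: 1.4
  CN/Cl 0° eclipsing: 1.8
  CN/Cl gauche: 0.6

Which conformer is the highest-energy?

A (eclipsed): CN–Cl eclipsed, H–H eclipsed, H–H eclipsed; 1.8 + 1.1 + 1.1 = 4.0 kcal/mol.
B (staggered): CN–Cl gauche; 0.6 = 0.6 kcal/mol.
A has the highest total (4.0 kcal/mol).

A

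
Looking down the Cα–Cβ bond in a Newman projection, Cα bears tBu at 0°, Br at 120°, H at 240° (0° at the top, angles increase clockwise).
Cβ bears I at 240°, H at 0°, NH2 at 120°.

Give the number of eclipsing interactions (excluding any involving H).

Non-H eclipsing pairs: Br(120°)/NH2(120°) — 1 interaction.

1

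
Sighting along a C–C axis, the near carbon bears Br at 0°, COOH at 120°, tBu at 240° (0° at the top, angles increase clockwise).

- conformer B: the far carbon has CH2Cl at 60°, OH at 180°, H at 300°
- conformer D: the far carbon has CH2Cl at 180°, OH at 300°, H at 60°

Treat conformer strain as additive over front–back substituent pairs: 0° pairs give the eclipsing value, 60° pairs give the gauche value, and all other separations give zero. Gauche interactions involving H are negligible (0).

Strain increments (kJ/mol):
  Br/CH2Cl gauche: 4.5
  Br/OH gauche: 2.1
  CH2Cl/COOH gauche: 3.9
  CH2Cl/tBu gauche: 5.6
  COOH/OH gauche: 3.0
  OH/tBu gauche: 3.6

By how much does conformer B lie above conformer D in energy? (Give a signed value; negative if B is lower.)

-0.2 kJ/mol

B (staggered): Br(0°)/CH2Cl(60°) gauche 4.5; COOH(120°)/CH2Cl(60°) gauche 3.9; COOH(120°)/OH(180°) gauche 3.0; tBu(240°)/OH(180°) gauche 3.6 → 15.0 kJ/mol.
D (staggered): Br(0°)/OH(300°) gauche 2.1; COOH(120°)/CH2Cl(180°) gauche 3.9; tBu(240°)/CH2Cl(180°) gauche 5.6; tBu(240°)/OH(300°) gauche 3.6 → 15.2 kJ/mol.
E(B) − E(D) = 15.0 − 15.2 = -0.2 kJ/mol.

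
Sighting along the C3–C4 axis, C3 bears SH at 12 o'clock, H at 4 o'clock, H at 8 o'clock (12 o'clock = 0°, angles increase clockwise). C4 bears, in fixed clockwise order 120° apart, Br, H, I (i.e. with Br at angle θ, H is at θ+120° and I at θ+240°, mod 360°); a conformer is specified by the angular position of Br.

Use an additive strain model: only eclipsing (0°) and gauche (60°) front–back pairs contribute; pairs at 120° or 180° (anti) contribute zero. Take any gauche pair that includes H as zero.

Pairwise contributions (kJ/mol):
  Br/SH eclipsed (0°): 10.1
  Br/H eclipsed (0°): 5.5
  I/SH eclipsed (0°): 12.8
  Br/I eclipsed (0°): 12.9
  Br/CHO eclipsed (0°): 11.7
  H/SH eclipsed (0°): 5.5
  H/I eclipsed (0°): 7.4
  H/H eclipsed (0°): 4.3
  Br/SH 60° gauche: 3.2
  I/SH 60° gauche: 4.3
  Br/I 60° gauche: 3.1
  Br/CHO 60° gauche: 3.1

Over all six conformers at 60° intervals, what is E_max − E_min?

Br at 0° (eclipsed): SH(0°)/Br(0°) eclipsed 10.1; H(120°)/H(120°) eclipsed 4.3; H(240°)/I(240°) eclipsed 7.4 → 21.8 kJ/mol.
Br at 60° (staggered): SH(0°)/Br(60°) gauche 3.2; SH(0°)/I(300°) gauche 4.3 → 7.5 kJ/mol.
Br at 120° (eclipsed): SH(0°)/I(0°) eclipsed 12.8; H(120°)/Br(120°) eclipsed 5.5; H(240°)/H(240°) eclipsed 4.3 → 22.6 kJ/mol.
Br at 180° (staggered): SH(0°)/I(60°) gauche 4.3 → 4.3 kJ/mol.
Br at 240° (eclipsed): SH(0°)/H(0°) eclipsed 5.5; H(120°)/I(120°) eclipsed 7.4; H(240°)/Br(240°) eclipsed 5.5 → 18.4 kJ/mol.
Br at 300° (staggered): SH(0°)/Br(300°) gauche 3.2 → 3.2 kJ/mol.
Max at 120° (22.6 kJ/mol), min at 300° (3.2 kJ/mol); barrier = 19.4 kJ/mol.

19.4 kJ/mol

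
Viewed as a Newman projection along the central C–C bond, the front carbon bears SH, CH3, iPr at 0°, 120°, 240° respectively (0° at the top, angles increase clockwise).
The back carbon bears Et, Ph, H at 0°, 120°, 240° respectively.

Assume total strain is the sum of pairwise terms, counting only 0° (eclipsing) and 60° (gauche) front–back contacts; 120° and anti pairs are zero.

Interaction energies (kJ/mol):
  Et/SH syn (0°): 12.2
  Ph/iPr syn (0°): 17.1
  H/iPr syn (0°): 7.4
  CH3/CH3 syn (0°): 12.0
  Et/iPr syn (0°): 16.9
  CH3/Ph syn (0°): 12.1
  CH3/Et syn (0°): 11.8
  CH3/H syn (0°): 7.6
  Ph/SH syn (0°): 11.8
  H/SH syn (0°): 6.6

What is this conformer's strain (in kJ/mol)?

31.7 kJ/mol

This conformer (eclipsed): SH–Et eclipsed, CH3–Ph eclipsed, iPr–H eclipsed; 12.2 + 12.1 + 7.4 = 31.7 kJ/mol.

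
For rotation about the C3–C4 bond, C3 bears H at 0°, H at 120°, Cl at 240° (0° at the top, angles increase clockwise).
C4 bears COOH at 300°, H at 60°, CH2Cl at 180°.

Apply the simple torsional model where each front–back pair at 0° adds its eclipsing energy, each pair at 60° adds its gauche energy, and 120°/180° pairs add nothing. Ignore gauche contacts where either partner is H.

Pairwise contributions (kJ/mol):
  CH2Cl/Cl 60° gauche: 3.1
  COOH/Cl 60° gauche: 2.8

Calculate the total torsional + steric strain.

5.9 kJ/mol

This conformer (staggered): Cl(240°)/COOH(300°) gauche 2.8; Cl(240°)/CH2Cl(180°) gauche 3.1 → 5.9 kJ/mol.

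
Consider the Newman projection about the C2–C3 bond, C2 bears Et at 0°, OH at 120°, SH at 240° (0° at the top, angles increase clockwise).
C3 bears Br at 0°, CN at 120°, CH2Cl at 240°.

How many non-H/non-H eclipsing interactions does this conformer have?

3

Non-H eclipsing pairs: Et(0°)/Br(0°); OH(120°)/CN(120°); SH(240°)/CH2Cl(240°) — 3 interactions.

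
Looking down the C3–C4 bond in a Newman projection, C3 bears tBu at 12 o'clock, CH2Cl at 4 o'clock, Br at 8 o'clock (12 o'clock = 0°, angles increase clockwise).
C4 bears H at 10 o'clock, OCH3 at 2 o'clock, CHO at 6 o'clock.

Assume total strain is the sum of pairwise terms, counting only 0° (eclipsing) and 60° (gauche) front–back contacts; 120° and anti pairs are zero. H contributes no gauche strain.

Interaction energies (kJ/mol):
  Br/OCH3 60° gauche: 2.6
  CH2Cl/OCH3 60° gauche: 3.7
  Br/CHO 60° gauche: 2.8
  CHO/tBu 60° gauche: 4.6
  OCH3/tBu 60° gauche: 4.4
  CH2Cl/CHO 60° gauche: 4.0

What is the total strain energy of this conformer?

14.9 kJ/mol

This conformer is staggered. tBu at 0° is gauche with OCH3 at 60° (4.4); CH2Cl at 120° is gauche with OCH3 at 60° (3.7); CH2Cl at 120° is gauche with CHO at 180° (4.0); Br at 240° is gauche with CHO at 180° (2.8). Total 14.9 kJ/mol.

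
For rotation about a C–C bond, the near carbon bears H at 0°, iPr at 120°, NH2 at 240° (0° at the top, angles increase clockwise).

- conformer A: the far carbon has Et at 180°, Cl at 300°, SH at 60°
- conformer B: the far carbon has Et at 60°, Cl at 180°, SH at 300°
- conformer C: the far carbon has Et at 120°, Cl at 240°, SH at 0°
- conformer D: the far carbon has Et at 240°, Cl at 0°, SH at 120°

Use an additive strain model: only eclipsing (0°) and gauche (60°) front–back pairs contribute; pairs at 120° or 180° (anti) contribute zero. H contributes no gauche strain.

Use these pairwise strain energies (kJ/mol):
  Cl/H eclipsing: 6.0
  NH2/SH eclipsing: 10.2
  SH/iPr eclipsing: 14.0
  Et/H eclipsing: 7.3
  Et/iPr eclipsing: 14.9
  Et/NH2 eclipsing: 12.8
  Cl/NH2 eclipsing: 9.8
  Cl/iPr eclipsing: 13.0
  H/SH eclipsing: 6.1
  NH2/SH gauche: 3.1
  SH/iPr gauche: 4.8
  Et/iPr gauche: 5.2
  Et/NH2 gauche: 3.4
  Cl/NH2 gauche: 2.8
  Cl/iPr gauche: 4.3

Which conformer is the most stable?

B

A (staggered): iPr(120°)/Et(180°) gauche 5.2; iPr(120°)/SH(60°) gauche 4.8; NH2(240°)/Et(180°) gauche 3.4; NH2(240°)/Cl(300°) gauche 2.8 → 16.2 kJ/mol.
B (staggered): iPr(120°)/Et(60°) gauche 5.2; iPr(120°)/Cl(180°) gauche 4.3; NH2(240°)/Cl(180°) gauche 2.8; NH2(240°)/SH(300°) gauche 3.1 → 15.4 kJ/mol.
C (eclipsed): H(0°)/SH(0°) eclipsed 6.1; iPr(120°)/Et(120°) eclipsed 14.9; NH2(240°)/Cl(240°) eclipsed 9.8 → 30.8 kJ/mol.
D (eclipsed): H(0°)/Cl(0°) eclipsed 6.0; iPr(120°)/SH(120°) eclipsed 14.0; NH2(240°)/Et(240°) eclipsed 12.8 → 32.8 kJ/mol.
B has the lowest total (15.4 kJ/mol).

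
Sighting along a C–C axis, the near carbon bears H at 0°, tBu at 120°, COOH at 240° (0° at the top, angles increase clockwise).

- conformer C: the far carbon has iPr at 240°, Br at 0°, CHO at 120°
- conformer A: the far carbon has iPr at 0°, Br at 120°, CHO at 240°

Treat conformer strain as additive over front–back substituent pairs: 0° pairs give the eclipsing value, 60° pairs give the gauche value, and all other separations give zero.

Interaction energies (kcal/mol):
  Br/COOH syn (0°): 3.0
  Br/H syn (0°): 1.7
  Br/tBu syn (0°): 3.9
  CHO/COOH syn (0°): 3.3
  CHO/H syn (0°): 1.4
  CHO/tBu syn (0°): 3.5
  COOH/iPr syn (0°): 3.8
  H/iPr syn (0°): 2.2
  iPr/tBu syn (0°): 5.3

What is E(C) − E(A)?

-0.4 kcal/mol

C (eclipsed): H(0°)/Br(0°) eclipsed 1.7; tBu(120°)/CHO(120°) eclipsed 3.5; COOH(240°)/iPr(240°) eclipsed 3.8 → 9.0 kcal/mol.
A (eclipsed): H(0°)/iPr(0°) eclipsed 2.2; tBu(120°)/Br(120°) eclipsed 3.9; COOH(240°)/CHO(240°) eclipsed 3.3 → 9.4 kcal/mol.
E(C) − E(A) = 9.0 − 9.4 = -0.4 kcal/mol.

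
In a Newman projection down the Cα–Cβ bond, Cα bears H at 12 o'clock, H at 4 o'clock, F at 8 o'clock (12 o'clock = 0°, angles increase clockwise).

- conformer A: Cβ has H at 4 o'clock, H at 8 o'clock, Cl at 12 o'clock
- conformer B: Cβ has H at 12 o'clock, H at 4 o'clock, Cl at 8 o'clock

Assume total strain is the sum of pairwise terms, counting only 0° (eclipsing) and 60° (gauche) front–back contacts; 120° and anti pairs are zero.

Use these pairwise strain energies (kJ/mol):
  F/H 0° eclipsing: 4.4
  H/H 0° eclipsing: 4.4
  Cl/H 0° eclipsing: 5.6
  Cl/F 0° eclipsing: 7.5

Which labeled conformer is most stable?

A is eclipsed. H at 0° is eclipsed with Cl at 0° (5.6); H at 120° is eclipsed with H at 120° (4.4); F at 240° is eclipsed with H at 240° (4.4). Total 14.4 kJ/mol.
B is eclipsed. H at 0° is eclipsed with H at 0° (4.4); H at 120° is eclipsed with H at 120° (4.4); F at 240° is eclipsed with Cl at 240° (7.5). Total 16.3 kJ/mol.
A has the lowest total (14.4 kJ/mol).

A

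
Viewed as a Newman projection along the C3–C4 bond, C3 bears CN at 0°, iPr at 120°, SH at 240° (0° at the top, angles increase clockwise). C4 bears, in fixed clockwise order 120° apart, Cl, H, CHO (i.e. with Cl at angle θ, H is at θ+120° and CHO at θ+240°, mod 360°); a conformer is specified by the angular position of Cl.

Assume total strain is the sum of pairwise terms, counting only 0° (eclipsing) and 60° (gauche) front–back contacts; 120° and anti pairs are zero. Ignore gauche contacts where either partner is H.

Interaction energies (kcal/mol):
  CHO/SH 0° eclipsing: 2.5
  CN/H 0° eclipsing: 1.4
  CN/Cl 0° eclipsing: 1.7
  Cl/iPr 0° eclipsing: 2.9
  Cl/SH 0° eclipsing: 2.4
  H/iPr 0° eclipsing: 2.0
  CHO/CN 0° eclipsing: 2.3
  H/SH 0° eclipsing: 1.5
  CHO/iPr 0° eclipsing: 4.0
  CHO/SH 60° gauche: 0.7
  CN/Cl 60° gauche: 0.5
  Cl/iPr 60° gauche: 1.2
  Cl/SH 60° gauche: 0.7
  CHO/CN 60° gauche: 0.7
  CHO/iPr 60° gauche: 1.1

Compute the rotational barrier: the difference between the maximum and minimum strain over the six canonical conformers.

4.8 kcal/mol

Cl at 0° (eclipsed): CN–Cl eclipsed, iPr–H eclipsed, SH–CHO eclipsed; 1.7 + 2.0 + 2.5 = 6.2 kcal/mol.
Cl at 60° (staggered): CN–Cl gauche, CN–CHO gauche, iPr–Cl gauche, SH–CHO gauche; 0.5 + 0.7 + 1.2 + 0.7 = 3.1 kcal/mol.
Cl at 120° (eclipsed): CN–CHO eclipsed, iPr–Cl eclipsed, SH–H eclipsed; 2.3 + 2.9 + 1.5 = 6.7 kcal/mol.
Cl at 180° (staggered): CN–CHO gauche, iPr–Cl gauche, iPr–CHO gauche, SH–Cl gauche; 0.7 + 1.2 + 1.1 + 0.7 = 3.7 kcal/mol.
Cl at 240° (eclipsed): CN–H eclipsed, iPr–CHO eclipsed, SH–Cl eclipsed; 1.4 + 4.0 + 2.4 = 7.8 kcal/mol.
Cl at 300° (staggered): CN–Cl gauche, iPr–CHO gauche, SH–Cl gauche, SH–CHO gauche; 0.5 + 1.1 + 0.7 + 0.7 = 3.0 kcal/mol.
Max at 240° (7.8 kcal/mol), min at 300° (3.0 kcal/mol); barrier = 4.8 kcal/mol.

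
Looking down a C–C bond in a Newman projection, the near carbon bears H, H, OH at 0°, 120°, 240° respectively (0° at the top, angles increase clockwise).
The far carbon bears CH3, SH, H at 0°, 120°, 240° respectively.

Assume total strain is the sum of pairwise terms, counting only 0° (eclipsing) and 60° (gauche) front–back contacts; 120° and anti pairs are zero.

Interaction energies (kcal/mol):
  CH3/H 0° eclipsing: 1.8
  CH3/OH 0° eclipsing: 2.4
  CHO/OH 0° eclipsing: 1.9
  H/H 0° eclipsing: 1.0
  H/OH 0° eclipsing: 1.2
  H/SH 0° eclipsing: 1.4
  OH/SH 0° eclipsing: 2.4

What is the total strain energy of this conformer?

This conformer (eclipsed): H(0°)/CH3(0°) eclipsed 1.8; H(120°)/SH(120°) eclipsed 1.4; OH(240°)/H(240°) eclipsed 1.2 → 4.4 kcal/mol.

4.4 kcal/mol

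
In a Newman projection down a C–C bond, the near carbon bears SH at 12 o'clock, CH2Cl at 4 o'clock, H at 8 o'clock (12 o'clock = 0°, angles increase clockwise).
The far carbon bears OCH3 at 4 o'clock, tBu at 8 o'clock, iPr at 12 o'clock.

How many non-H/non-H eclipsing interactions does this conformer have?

Non-H eclipsing pairs: SH(0°)/iPr(0°); CH2Cl(120°)/OCH3(120°) — 2 interactions.

2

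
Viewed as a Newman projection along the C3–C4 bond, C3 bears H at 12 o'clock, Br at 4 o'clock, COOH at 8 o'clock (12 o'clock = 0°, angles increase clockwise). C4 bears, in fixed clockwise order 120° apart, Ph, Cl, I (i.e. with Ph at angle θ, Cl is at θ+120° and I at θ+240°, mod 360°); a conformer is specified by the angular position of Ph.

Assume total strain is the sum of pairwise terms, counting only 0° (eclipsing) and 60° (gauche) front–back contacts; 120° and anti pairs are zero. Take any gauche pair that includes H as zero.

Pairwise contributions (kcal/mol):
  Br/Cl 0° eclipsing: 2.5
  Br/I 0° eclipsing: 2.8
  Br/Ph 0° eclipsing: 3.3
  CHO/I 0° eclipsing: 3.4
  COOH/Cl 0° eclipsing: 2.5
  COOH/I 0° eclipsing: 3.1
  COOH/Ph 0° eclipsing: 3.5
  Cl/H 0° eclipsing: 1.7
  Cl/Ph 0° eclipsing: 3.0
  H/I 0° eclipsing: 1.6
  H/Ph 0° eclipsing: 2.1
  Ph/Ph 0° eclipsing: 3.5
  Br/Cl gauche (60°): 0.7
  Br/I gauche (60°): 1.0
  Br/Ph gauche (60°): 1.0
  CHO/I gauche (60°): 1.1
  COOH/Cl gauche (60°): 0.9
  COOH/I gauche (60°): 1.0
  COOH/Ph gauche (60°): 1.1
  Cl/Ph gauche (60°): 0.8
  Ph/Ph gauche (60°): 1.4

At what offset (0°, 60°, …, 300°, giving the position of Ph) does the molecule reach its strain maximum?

Ph at 0° (eclipsed): H–Ph eclipsed, Br–Cl eclipsed, COOH–I eclipsed; 2.1 + 2.5 + 3.1 = 7.7 kcal/mol.
Ph at 60° (staggered): Br–Ph gauche, Br–Cl gauche, COOH–Cl gauche, COOH–I gauche; 1.0 + 0.7 + 0.9 + 1.0 = 3.6 kcal/mol.
Ph at 120° (eclipsed): H–I eclipsed, Br–Ph eclipsed, COOH–Cl eclipsed; 1.6 + 3.3 + 2.5 = 7.4 kcal/mol.
Ph at 180° (staggered): Br–Ph gauche, Br–I gauche, COOH–Ph gauche, COOH–Cl gauche; 1.0 + 1.0 + 1.1 + 0.9 = 4.0 kcal/mol.
Ph at 240° (eclipsed): H–Cl eclipsed, Br–I eclipsed, COOH–Ph eclipsed; 1.7 + 2.8 + 3.5 = 8.0 kcal/mol.
Ph at 300° (staggered): Br–Cl gauche, Br–I gauche, COOH–Ph gauche, COOH–I gauche; 0.7 + 1.0 + 1.1 + 1.0 = 3.8 kcal/mol.
The maximum (8.0 kcal/mol) occurs with Ph at 240°.

240°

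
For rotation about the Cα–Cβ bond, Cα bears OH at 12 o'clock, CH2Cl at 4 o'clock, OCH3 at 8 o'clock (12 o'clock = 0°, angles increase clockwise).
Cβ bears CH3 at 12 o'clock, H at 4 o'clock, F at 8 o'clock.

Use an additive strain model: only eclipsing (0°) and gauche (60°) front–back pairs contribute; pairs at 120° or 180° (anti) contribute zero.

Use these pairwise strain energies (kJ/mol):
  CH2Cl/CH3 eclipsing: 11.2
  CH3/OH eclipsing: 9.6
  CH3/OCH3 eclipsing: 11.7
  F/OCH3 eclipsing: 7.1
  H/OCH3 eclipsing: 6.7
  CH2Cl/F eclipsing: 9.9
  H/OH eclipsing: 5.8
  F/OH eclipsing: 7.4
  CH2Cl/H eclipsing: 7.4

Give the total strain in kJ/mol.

24.1 kJ/mol

This conformer (eclipsed): OH(0°)/CH3(0°) eclipsed 9.6; CH2Cl(120°)/H(120°) eclipsed 7.4; OCH3(240°)/F(240°) eclipsed 7.1 → 24.1 kJ/mol.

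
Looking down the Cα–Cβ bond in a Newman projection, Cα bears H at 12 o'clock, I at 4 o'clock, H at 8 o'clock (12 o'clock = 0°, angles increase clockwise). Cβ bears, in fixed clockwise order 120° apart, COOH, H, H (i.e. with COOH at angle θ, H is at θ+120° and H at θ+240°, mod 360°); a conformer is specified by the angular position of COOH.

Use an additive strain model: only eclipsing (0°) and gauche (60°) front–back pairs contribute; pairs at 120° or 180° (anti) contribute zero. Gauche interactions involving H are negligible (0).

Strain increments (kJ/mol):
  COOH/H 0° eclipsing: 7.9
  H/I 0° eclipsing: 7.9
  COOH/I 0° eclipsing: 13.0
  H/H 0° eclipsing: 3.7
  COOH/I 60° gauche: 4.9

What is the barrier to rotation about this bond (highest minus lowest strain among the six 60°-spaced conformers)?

COOH at 0° is eclipsed. H at 0° is eclipsed with COOH at 0° (7.9); I at 120° is eclipsed with H at 120° (7.9); H at 240° is eclipsed with H at 240° (3.7). Total 19.5 kJ/mol.
COOH at 60° is staggered. I at 120° is gauche with COOH at 60° (4.9). Total 4.9 kJ/mol.
COOH at 120° is eclipsed. H at 0° is eclipsed with H at 0° (3.7); I at 120° is eclipsed with COOH at 120° (13.0); H at 240° is eclipsed with H at 240° (3.7). Total 20.4 kJ/mol.
COOH at 180° is staggered. I at 120° is gauche with COOH at 180° (4.9). Total 4.9 kJ/mol.
COOH at 240° is eclipsed. H at 0° is eclipsed with H at 0° (3.7); I at 120° is eclipsed with H at 120° (7.9); H at 240° is eclipsed with COOH at 240° (7.9). Total 19.5 kJ/mol.
COOH at 300° (staggered): no non-H gauche contacts → 0.0 kJ/mol.
Max at 120° (20.4 kJ/mol), min at 300° (0.0 kJ/mol); barrier = 20.4 kJ/mol.

20.4 kJ/mol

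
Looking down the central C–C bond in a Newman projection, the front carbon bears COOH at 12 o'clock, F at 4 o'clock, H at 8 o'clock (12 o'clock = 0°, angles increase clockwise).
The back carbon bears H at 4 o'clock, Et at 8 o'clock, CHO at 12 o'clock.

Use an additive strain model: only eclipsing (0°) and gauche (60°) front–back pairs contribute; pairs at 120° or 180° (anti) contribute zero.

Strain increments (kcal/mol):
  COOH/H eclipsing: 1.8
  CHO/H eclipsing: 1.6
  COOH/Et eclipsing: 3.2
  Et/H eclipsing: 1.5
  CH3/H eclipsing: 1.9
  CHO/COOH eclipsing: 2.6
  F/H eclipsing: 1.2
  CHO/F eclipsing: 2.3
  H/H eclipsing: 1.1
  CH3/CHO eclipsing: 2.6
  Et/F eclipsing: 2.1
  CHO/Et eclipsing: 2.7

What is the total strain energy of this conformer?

5.3 kcal/mol

This conformer (eclipsed): COOH(0°)/CHO(0°) eclipsed 2.6; F(120°)/H(120°) eclipsed 1.2; H(240°)/Et(240°) eclipsed 1.5 → 5.3 kcal/mol.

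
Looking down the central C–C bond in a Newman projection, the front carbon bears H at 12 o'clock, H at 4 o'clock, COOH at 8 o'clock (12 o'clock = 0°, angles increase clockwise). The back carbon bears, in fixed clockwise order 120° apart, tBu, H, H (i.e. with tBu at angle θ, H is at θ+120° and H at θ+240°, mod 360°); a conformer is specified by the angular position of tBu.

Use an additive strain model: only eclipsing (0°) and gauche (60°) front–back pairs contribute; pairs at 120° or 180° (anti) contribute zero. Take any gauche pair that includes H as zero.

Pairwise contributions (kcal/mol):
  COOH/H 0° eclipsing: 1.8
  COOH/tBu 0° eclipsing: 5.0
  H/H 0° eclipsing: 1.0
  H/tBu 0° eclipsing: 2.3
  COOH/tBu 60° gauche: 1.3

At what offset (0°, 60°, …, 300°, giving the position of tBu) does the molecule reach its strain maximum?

tBu at 0° is eclipsed. H at 0° is eclipsed with tBu at 0° (2.3); H at 120° is eclipsed with H at 120° (1.0); COOH at 240° is eclipsed with H at 240° (1.8). Total 5.1 kcal/mol.
tBu at 60° (staggered): no non-H gauche contacts → 0.0 kcal/mol.
tBu at 120° is eclipsed. H at 0° is eclipsed with H at 0° (1.0); H at 120° is eclipsed with tBu at 120° (2.3); COOH at 240° is eclipsed with H at 240° (1.8). Total 5.1 kcal/mol.
tBu at 180° is staggered. COOH at 240° is gauche with tBu at 180° (1.3). Total 1.3 kcal/mol.
tBu at 240° is eclipsed. H at 0° is eclipsed with H at 0° (1.0); H at 120° is eclipsed with H at 120° (1.0); COOH at 240° is eclipsed with tBu at 240° (5.0). Total 7.0 kcal/mol.
tBu at 300° is staggered. COOH at 240° is gauche with tBu at 300° (1.3). Total 1.3 kcal/mol.
The maximum (7.0 kcal/mol) occurs with tBu at 240°.

240°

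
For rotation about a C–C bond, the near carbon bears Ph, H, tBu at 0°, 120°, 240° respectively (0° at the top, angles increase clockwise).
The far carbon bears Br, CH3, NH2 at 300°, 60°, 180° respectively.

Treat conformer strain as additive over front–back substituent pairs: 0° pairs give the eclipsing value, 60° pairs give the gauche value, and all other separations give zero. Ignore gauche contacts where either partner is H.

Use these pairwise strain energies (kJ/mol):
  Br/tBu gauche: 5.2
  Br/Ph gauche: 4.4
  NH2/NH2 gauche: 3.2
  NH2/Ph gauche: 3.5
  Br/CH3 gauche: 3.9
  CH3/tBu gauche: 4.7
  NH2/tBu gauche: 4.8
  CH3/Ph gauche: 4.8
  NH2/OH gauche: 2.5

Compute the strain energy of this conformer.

19.2 kJ/mol

This conformer (staggered): Ph–Br gauche, Ph–CH3 gauche, tBu–Br gauche, tBu–NH2 gauche; 4.4 + 4.8 + 5.2 + 4.8 = 19.2 kJ/mol.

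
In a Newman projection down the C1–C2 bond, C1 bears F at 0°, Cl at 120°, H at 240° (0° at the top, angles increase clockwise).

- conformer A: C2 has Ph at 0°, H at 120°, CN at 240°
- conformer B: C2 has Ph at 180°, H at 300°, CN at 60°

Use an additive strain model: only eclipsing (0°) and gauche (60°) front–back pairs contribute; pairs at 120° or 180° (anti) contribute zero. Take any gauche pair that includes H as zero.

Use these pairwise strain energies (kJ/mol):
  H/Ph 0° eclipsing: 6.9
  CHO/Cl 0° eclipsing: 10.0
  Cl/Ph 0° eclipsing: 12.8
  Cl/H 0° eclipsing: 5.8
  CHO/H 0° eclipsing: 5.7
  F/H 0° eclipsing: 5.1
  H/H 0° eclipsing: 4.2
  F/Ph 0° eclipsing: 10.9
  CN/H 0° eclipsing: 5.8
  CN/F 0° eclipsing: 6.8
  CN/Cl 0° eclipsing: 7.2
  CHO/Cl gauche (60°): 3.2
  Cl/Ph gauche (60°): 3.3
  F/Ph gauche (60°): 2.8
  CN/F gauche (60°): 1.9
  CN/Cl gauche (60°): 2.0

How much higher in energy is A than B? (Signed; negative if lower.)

+15.3 kJ/mol

A (eclipsed): F(0°)/Ph(0°) eclipsed 10.9; Cl(120°)/H(120°) eclipsed 5.8; H(240°)/CN(240°) eclipsed 5.8 → 22.5 kJ/mol.
B (staggered): F(0°)/CN(60°) gauche 1.9; Cl(120°)/Ph(180°) gauche 3.3; Cl(120°)/CN(60°) gauche 2.0 → 7.2 kJ/mol.
E(A) − E(B) = 22.5 − 7.2 = +15.3 kJ/mol.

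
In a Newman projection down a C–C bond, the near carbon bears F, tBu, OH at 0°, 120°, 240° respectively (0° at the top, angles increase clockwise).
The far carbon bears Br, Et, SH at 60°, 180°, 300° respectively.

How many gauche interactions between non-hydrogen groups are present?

6

Non-H gauche pairs: F(0°)/Br(60°); F(0°)/SH(300°); tBu(120°)/Br(60°); tBu(120°)/Et(180°); OH(240°)/Et(180°); OH(240°)/SH(300°) — 6 interactions.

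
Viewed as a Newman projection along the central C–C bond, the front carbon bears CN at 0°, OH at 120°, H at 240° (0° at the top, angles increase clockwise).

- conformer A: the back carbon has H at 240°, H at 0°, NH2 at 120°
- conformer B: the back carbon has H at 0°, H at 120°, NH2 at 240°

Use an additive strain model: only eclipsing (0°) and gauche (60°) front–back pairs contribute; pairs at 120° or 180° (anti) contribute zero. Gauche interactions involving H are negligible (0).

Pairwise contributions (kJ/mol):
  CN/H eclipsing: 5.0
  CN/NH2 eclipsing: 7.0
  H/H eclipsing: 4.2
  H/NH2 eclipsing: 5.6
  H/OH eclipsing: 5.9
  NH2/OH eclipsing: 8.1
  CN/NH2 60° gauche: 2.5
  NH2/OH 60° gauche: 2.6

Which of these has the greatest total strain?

A (eclipsed): CN(0°)/H(0°) eclipsed 5.0; OH(120°)/NH2(120°) eclipsed 8.1; H(240°)/H(240°) eclipsed 4.2 → 17.3 kJ/mol.
B (eclipsed): CN(0°)/H(0°) eclipsed 5.0; OH(120°)/H(120°) eclipsed 5.9; H(240°)/NH2(240°) eclipsed 5.6 → 16.5 kJ/mol.
A has the highest total (17.3 kJ/mol).

A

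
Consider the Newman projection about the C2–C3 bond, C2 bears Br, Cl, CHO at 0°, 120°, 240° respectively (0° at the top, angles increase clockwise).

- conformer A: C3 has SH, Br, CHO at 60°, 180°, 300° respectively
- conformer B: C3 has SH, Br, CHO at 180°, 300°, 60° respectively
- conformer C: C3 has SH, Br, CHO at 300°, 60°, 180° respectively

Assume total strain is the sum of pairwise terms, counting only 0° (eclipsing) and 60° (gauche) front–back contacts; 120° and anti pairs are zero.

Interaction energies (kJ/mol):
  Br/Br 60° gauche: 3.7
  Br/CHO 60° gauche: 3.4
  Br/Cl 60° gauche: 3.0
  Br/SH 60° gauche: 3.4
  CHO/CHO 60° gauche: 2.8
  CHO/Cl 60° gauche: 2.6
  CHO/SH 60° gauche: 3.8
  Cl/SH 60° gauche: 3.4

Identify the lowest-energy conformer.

A is staggered. Br at 0° is gauche with SH at 60° (3.4); Br at 0° is gauche with CHO at 300° (3.4); Cl at 120° is gauche with SH at 60° (3.4); Cl at 120° is gauche with Br at 180° (3.0); CHO at 240° is gauche with Br at 180° (3.4); CHO at 240° is gauche with CHO at 300° (2.8). Total 19.4 kJ/mol.
B is staggered. Br at 0° is gauche with Br at 300° (3.7); Br at 0° is gauche with CHO at 60° (3.4); Cl at 120° is gauche with SH at 180° (3.4); Cl at 120° is gauche with CHO at 60° (2.6); CHO at 240° is gauche with SH at 180° (3.8); CHO at 240° is gauche with Br at 300° (3.4). Total 20.3 kJ/mol.
C is staggered. Br at 0° is gauche with SH at 300° (3.4); Br at 0° is gauche with Br at 60° (3.7); Cl at 120° is gauche with Br at 60° (3.0); Cl at 120° is gauche with CHO at 180° (2.6); CHO at 240° is gauche with SH at 300° (3.8); CHO at 240° is gauche with CHO at 180° (2.8). Total 19.3 kJ/mol.
C has the lowest total (19.3 kJ/mol).

C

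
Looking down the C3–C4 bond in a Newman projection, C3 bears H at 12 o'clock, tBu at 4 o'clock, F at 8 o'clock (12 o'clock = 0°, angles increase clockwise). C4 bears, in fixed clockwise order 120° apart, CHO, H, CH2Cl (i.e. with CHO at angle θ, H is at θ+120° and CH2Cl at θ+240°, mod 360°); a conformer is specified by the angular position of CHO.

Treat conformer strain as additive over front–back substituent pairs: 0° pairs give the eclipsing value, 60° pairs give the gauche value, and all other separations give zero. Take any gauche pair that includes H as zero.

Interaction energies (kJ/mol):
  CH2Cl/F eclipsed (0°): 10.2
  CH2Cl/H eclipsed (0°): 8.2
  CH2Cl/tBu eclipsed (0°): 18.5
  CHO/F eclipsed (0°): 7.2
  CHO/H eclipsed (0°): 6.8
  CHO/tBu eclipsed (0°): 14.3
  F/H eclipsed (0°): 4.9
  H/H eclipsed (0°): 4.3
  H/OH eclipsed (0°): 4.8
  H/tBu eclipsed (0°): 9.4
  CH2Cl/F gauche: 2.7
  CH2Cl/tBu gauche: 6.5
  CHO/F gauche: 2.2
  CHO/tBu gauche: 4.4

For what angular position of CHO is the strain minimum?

CHO at 0° (eclipsed): H(0°)/CHO(0°) eclipsed 6.8; tBu(120°)/H(120°) eclipsed 9.4; F(240°)/CH2Cl(240°) eclipsed 10.2 → 26.4 kJ/mol.
CHO at 60° (staggered): tBu(120°)/CHO(60°) gauche 4.4; F(240°)/CH2Cl(300°) gauche 2.7 → 7.1 kJ/mol.
CHO at 120° (eclipsed): H(0°)/CH2Cl(0°) eclipsed 8.2; tBu(120°)/CHO(120°) eclipsed 14.3; F(240°)/H(240°) eclipsed 4.9 → 27.4 kJ/mol.
CHO at 180° (staggered): tBu(120°)/CHO(180°) gauche 4.4; tBu(120°)/CH2Cl(60°) gauche 6.5; F(240°)/CHO(180°) gauche 2.2 → 13.1 kJ/mol.
CHO at 240° (eclipsed): H(0°)/H(0°) eclipsed 4.3; tBu(120°)/CH2Cl(120°) eclipsed 18.5; F(240°)/CHO(240°) eclipsed 7.2 → 30.0 kJ/mol.
CHO at 300° (staggered): tBu(120°)/CH2Cl(180°) gauche 6.5; F(240°)/CHO(300°) gauche 2.2; F(240°)/CH2Cl(180°) gauche 2.7 → 11.4 kJ/mol.
The minimum (7.1 kJ/mol) occurs with CHO at 60°.

60°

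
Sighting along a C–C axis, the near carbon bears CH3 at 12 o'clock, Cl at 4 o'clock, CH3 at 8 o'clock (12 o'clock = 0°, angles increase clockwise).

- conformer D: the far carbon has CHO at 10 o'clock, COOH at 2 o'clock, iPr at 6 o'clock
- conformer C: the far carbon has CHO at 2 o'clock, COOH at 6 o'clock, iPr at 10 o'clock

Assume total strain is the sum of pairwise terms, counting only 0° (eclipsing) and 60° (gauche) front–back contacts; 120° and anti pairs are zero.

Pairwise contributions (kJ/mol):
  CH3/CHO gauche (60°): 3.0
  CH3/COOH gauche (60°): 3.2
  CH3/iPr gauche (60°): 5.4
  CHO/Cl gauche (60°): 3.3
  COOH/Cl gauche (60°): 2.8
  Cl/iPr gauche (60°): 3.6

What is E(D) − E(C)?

D is staggered. CH3 at 0° is gauche with CHO at 300° (3.0); CH3 at 0° is gauche with COOH at 60° (3.2); Cl at 120° is gauche with COOH at 60° (2.8); Cl at 120° is gauche with iPr at 180° (3.6); CH3 at 240° is gauche with CHO at 300° (3.0); CH3 at 240° is gauche with iPr at 180° (5.4). Total 21.0 kJ/mol.
C is staggered. CH3 at 0° is gauche with CHO at 60° (3.0); CH3 at 0° is gauche with iPr at 300° (5.4); Cl at 120° is gauche with CHO at 60° (3.3); Cl at 120° is gauche with COOH at 180° (2.8); CH3 at 240° is gauche with COOH at 180° (3.2); CH3 at 240° is gauche with iPr at 300° (5.4). Total 23.1 kJ/mol.
E(D) − E(C) = 21.0 − 23.1 = -2.1 kJ/mol.

-2.1 kJ/mol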